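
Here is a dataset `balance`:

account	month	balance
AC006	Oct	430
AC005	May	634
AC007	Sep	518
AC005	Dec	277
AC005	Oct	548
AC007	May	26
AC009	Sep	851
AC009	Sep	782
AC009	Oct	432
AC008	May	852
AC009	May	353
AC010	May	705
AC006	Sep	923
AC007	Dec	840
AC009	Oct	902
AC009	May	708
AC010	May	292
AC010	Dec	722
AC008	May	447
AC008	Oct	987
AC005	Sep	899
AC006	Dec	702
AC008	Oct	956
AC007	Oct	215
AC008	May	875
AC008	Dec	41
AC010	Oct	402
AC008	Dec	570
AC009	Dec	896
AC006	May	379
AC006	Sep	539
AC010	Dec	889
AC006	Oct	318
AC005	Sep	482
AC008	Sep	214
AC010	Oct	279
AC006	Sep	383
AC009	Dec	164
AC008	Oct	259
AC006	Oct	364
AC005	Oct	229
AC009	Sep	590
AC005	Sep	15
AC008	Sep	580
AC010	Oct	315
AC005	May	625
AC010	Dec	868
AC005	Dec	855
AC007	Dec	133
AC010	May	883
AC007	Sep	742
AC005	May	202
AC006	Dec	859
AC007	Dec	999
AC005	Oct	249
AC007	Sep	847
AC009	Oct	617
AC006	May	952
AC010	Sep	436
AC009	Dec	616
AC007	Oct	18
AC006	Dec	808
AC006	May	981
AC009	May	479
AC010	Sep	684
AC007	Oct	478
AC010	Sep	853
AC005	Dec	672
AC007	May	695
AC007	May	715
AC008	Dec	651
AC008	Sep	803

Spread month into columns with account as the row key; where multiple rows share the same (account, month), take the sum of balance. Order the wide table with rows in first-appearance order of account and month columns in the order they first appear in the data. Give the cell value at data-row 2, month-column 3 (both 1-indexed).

1396

With rows in first-appearance order of account, row 2 is account=AC005. month columns in first-appearance order: Oct, May, Sep, Dec; column 3 is Sep.
Long rows with account=AC005, month=Sep: 899 + 482 + 15 = 1396.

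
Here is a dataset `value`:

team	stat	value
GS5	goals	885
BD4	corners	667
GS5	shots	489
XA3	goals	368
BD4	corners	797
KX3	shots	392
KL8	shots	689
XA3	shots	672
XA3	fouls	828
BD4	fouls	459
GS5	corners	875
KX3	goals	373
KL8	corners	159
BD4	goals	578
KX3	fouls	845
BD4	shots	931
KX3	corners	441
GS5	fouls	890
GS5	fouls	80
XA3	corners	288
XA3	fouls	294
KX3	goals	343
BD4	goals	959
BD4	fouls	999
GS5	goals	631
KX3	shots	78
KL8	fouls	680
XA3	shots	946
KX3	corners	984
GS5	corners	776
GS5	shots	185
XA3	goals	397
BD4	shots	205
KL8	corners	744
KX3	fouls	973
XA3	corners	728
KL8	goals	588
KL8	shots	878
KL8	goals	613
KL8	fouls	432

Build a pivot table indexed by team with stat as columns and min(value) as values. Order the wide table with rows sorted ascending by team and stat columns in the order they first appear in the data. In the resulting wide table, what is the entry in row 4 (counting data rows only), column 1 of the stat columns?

With rows sorted ascending by team, row 4 is team=KX3. stat columns in first-appearance order: goals, corners, shots, fouls; column 1 is goals.
Long rows with team=KX3, stat=goals: min(373, 343) = 343.

343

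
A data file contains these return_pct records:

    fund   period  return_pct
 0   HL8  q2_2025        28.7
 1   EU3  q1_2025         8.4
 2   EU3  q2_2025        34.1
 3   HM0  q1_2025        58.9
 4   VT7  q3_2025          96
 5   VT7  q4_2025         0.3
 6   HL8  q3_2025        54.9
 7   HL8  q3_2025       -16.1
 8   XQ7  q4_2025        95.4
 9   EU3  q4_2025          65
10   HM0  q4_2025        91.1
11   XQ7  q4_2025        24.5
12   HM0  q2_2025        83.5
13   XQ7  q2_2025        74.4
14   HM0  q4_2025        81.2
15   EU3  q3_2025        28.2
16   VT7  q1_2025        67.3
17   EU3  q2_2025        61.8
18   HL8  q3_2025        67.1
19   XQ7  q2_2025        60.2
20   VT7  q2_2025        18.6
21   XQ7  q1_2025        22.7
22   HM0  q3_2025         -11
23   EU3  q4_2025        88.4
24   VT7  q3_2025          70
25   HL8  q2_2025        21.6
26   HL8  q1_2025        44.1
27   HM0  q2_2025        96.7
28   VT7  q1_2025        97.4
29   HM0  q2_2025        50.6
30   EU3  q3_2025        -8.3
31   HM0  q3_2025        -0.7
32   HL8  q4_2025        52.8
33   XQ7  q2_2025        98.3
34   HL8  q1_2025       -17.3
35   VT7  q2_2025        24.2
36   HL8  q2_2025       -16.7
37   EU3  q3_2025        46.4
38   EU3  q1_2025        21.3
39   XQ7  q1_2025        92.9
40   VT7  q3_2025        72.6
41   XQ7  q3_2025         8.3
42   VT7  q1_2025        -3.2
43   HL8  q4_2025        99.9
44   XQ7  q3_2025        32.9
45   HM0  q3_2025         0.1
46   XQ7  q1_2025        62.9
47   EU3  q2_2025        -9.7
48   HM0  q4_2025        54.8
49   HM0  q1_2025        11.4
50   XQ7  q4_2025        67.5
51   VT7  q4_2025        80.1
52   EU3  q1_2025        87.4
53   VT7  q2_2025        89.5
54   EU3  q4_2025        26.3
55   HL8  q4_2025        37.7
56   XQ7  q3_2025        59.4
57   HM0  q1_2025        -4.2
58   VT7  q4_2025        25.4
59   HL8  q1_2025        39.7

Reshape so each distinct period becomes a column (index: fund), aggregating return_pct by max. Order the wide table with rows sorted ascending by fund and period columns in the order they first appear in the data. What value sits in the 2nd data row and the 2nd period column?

With rows sorted ascending by fund, row 2 is fund=HL8. period columns in first-appearance order: q2_2025, q1_2025, q3_2025, q4_2025; column 2 is q1_2025.
Long rows with fund=HL8, period=q1_2025: max(44.1, -17.3, 39.7) = 44.1.

44.1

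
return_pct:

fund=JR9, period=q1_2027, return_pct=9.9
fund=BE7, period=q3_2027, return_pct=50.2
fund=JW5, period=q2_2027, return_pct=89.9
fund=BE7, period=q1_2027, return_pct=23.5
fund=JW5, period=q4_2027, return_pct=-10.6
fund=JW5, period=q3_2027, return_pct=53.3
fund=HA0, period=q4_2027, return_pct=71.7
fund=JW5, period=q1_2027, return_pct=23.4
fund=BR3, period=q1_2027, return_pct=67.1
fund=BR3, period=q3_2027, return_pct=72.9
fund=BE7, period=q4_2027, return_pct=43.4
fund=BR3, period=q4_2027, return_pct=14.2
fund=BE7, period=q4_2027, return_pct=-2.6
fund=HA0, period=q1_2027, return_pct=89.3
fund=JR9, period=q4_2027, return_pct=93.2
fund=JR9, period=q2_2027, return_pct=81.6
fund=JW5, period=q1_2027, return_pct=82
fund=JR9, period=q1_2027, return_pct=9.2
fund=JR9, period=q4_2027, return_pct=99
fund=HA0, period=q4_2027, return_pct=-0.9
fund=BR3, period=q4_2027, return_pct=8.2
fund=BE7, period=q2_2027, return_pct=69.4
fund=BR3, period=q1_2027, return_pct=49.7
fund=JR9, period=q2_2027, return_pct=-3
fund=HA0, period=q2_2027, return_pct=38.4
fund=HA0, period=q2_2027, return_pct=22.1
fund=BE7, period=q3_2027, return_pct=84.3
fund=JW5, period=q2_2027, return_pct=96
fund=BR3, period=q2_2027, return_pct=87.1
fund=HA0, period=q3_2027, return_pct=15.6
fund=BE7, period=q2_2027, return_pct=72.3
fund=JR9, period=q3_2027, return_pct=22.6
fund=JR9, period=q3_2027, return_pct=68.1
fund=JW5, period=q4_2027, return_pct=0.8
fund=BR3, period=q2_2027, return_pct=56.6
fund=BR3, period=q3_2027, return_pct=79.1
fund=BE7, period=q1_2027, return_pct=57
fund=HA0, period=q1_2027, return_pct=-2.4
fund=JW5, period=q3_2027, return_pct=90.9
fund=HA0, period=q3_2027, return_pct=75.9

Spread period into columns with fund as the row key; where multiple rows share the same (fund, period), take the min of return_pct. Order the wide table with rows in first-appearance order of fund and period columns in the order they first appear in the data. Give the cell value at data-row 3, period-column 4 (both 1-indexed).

-10.6

With rows in first-appearance order of fund, row 3 is fund=JW5. period columns in first-appearance order: q1_2027, q3_2027, q2_2027, q4_2027; column 4 is q4_2027.
Long rows with fund=JW5, period=q4_2027: min(-10.6, 0.8) = -10.6.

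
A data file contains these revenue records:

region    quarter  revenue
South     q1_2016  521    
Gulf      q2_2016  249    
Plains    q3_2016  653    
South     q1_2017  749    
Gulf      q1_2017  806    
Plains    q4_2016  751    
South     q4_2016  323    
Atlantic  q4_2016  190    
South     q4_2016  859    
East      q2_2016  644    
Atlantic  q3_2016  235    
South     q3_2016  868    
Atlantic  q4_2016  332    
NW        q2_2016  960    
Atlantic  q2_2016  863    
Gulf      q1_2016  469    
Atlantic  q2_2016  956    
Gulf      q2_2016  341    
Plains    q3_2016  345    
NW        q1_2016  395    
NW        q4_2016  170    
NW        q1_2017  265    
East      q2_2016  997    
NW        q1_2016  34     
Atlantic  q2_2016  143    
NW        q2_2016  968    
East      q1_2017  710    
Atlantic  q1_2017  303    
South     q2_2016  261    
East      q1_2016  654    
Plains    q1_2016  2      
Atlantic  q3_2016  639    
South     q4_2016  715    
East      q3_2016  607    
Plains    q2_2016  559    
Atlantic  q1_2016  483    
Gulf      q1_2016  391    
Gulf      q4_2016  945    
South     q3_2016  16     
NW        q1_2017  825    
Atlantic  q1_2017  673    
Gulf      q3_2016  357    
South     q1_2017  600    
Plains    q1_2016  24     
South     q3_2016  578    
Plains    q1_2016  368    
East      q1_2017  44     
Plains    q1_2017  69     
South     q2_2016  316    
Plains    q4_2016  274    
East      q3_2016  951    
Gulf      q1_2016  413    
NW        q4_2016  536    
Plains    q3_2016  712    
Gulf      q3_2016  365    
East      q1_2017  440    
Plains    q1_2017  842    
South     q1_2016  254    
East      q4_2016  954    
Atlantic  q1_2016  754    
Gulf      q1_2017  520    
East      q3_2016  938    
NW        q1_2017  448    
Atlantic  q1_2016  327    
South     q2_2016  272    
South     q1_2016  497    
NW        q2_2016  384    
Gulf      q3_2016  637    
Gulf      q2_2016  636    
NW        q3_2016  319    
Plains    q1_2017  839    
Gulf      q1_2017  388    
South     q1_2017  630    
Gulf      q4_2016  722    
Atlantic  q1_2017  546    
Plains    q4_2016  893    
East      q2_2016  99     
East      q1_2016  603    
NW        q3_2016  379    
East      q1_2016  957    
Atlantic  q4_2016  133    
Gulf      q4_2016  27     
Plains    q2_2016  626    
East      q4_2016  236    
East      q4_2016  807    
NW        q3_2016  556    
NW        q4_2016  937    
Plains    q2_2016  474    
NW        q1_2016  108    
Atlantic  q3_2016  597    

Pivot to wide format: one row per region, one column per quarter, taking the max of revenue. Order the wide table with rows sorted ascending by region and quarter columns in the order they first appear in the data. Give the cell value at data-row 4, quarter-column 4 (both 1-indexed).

825

With rows sorted ascending by region, row 4 is region=NW. quarter columns in first-appearance order: q1_2016, q2_2016, q3_2016, q1_2017, q4_2016; column 4 is q1_2017.
Long rows with region=NW, quarter=q1_2017: max(265, 825, 448) = 825.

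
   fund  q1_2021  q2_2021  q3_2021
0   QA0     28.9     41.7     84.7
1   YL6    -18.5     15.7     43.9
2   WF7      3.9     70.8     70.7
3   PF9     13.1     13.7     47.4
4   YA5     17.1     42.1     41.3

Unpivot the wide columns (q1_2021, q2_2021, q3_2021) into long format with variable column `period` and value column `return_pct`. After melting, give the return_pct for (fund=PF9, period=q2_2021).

13.7

Unpivoting turns each (fund, wide-column) pair into one long row.
The wide cell at row PF9, column q2_2021 holds 13.7, so the long row (PF9, q2_2021) has return_pct=13.7.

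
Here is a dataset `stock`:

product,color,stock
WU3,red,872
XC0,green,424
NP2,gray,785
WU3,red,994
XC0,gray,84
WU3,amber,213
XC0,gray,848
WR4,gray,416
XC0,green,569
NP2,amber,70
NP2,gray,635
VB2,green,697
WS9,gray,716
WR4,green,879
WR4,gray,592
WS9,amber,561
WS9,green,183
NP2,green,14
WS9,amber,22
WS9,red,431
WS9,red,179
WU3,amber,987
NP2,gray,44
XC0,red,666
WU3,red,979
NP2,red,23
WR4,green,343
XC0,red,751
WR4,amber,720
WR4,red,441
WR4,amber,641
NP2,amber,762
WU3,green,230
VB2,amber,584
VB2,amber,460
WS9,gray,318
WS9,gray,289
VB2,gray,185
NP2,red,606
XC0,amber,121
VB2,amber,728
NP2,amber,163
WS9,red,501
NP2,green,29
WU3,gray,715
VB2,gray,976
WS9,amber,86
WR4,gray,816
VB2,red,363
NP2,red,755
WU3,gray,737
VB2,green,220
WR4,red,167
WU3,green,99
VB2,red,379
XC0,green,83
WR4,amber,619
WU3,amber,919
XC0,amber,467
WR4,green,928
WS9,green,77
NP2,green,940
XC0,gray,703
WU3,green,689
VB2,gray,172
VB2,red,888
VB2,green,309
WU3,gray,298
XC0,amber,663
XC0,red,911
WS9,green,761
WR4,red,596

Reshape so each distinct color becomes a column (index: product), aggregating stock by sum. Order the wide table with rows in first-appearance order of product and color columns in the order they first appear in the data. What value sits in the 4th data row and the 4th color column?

1980

With rows in first-appearance order of product, row 4 is product=WR4. color columns in first-appearance order: red, green, gray, amber; column 4 is amber.
Long rows with product=WR4, color=amber: 720 + 641 + 619 = 1980.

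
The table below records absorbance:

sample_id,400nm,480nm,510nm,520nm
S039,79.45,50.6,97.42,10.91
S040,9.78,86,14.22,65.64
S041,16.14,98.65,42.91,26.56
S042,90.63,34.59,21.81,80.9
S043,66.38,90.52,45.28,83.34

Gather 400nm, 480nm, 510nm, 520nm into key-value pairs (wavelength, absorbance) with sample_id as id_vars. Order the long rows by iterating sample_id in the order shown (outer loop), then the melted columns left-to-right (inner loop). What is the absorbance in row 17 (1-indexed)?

66.38

20 rows total (5 × 4). Row 17: index ⌊(17-1)/4⌋ = 4 into sample_id → S043; (17-1) mod 4 = 0 into the melted columns → 400nm.
So row 17 is (S043, 400nm, 66.38); absorbance = 66.38.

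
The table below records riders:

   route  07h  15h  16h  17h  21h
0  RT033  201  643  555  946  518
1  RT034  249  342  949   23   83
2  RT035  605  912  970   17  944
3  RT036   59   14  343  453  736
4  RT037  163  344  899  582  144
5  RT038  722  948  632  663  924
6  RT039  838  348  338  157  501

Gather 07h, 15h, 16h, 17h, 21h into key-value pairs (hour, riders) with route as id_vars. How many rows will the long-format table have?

7 route values × 5 melted columns = 35 rows.

35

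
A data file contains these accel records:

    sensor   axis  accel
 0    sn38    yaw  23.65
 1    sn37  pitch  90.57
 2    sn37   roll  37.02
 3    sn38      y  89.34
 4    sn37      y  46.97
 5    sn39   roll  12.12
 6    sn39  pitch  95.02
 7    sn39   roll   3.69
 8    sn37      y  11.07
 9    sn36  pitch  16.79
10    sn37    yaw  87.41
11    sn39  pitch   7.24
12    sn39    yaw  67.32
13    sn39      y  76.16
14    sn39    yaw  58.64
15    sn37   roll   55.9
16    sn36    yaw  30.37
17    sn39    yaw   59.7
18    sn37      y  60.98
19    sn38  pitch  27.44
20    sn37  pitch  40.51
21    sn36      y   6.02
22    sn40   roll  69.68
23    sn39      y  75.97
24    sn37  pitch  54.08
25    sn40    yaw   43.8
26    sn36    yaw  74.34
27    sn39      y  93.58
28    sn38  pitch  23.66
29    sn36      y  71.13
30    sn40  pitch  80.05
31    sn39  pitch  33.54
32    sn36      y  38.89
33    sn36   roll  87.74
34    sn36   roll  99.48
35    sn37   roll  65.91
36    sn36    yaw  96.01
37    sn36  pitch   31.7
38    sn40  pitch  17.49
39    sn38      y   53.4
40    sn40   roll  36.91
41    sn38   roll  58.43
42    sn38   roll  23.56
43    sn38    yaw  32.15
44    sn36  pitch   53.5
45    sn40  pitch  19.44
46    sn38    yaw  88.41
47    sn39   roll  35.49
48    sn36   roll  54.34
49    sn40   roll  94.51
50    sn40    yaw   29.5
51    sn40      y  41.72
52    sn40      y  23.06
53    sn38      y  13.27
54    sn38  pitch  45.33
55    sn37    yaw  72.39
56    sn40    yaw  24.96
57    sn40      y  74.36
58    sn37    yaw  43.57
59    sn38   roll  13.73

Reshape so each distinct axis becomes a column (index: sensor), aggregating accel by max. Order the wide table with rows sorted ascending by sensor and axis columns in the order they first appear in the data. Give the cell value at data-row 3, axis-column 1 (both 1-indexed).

With rows sorted ascending by sensor, row 3 is sensor=sn38. axis columns in first-appearance order: yaw, pitch, roll, y; column 1 is yaw.
Long rows with sensor=sn38, axis=yaw: max(23.65, 32.15, 88.41) = 88.41.

88.41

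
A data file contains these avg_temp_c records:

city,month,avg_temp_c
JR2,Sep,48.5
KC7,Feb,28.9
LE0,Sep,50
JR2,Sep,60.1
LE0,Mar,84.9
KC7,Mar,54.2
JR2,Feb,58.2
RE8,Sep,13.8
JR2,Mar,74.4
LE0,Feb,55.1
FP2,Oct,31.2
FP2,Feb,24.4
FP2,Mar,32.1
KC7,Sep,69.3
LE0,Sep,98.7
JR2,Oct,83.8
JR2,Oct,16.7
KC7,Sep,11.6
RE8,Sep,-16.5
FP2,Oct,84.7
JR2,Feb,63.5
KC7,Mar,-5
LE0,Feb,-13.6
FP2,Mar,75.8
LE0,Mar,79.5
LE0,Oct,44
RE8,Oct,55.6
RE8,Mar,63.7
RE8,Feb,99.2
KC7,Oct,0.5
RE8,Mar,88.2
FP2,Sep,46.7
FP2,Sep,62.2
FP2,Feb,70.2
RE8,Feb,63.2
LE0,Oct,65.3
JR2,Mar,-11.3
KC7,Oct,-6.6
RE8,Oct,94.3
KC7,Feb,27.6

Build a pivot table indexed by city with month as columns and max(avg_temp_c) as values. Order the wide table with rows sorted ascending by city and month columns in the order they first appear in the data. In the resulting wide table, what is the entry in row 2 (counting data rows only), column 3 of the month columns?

With rows sorted ascending by city, row 2 is city=JR2. month columns in first-appearance order: Sep, Feb, Mar, Oct; column 3 is Mar.
Long rows with city=JR2, month=Mar: max(74.4, -11.3) = 74.4.

74.4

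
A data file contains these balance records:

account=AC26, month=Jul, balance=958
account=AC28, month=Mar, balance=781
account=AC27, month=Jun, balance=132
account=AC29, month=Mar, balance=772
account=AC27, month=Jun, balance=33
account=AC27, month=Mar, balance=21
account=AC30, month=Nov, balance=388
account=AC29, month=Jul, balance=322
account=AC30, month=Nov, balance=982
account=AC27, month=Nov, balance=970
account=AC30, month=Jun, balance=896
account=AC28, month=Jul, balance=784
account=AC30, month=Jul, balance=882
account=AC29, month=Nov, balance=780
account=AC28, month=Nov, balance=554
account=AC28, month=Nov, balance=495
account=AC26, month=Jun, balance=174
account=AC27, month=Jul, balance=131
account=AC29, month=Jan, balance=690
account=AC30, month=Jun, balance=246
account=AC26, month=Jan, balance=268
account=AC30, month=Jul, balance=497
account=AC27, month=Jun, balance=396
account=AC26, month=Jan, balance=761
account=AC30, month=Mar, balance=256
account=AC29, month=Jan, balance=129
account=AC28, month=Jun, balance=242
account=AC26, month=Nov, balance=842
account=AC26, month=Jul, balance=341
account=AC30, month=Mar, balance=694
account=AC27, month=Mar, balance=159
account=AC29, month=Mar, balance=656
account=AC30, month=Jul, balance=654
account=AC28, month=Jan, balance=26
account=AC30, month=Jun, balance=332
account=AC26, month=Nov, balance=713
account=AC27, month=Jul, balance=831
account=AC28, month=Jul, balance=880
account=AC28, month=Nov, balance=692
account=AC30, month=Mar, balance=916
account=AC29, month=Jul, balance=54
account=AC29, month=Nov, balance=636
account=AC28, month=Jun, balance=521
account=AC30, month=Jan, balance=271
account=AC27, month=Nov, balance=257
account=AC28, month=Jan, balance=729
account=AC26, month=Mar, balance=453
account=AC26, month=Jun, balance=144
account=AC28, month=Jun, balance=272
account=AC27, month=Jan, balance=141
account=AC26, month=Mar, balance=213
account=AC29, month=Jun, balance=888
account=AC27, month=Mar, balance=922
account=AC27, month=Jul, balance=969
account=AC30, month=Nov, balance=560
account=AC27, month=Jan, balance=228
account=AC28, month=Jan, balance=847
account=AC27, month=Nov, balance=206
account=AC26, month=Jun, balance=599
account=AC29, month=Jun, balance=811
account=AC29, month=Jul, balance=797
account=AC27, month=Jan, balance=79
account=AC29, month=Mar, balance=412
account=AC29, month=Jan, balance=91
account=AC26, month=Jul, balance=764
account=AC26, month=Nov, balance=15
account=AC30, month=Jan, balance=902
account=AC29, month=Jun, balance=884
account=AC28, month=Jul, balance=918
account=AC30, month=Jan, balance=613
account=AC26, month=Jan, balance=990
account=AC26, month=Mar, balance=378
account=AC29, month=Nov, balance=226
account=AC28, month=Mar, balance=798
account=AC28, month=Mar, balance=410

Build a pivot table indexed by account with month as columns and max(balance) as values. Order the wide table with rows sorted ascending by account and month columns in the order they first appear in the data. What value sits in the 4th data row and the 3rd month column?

With rows sorted ascending by account, row 4 is account=AC29. month columns in first-appearance order: Jul, Mar, Jun, Nov, Jan; column 3 is Jun.
Long rows with account=AC29, month=Jun: max(888, 811, 884) = 888.

888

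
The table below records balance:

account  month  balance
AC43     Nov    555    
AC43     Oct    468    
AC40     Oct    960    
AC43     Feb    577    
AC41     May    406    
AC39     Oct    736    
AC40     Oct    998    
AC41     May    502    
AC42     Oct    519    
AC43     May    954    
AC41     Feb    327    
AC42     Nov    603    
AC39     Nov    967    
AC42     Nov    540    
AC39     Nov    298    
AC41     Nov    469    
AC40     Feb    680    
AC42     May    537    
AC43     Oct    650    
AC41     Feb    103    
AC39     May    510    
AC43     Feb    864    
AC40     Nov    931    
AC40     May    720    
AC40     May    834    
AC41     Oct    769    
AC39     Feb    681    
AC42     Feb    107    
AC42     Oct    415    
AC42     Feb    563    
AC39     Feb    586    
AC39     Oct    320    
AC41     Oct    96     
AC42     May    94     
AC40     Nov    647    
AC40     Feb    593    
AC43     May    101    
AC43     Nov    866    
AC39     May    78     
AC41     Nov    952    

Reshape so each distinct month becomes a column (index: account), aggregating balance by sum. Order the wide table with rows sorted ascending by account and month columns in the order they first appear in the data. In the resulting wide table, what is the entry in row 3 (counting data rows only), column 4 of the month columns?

With rows sorted ascending by account, row 3 is account=AC41. month columns in first-appearance order: Nov, Oct, Feb, May; column 4 is May.
Long rows with account=AC41, month=May: 406 + 502 = 908.

908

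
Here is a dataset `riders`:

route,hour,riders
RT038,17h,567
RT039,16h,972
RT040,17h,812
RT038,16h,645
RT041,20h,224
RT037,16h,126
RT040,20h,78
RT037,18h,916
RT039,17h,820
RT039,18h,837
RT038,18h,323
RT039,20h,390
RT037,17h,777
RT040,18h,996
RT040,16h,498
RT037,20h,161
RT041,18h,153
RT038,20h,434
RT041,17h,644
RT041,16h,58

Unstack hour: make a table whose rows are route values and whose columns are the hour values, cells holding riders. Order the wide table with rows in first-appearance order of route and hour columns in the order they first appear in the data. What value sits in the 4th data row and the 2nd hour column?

58

With rows in first-appearance order of route, row 4 is route=RT041. hour columns in first-appearance order: 17h, 16h, 20h, 18h; column 2 is 16h.
Long rows with route=RT041, hour=16h: riders = 58.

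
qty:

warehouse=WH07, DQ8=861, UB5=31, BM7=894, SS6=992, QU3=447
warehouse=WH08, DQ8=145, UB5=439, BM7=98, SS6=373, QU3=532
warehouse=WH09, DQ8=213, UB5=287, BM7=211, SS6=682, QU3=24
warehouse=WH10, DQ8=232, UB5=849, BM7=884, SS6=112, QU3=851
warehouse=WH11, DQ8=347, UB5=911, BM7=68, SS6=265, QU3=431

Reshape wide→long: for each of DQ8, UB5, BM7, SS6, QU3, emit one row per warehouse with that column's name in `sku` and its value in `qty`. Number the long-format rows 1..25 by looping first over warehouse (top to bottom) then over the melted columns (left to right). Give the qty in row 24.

25 rows total (5 × 5). Row 24: index ⌊(24-1)/5⌋ = 4 into warehouse → WH11; (24-1) mod 5 = 3 into the melted columns → SS6.
So row 24 is (WH11, SS6, 265); qty = 265.

265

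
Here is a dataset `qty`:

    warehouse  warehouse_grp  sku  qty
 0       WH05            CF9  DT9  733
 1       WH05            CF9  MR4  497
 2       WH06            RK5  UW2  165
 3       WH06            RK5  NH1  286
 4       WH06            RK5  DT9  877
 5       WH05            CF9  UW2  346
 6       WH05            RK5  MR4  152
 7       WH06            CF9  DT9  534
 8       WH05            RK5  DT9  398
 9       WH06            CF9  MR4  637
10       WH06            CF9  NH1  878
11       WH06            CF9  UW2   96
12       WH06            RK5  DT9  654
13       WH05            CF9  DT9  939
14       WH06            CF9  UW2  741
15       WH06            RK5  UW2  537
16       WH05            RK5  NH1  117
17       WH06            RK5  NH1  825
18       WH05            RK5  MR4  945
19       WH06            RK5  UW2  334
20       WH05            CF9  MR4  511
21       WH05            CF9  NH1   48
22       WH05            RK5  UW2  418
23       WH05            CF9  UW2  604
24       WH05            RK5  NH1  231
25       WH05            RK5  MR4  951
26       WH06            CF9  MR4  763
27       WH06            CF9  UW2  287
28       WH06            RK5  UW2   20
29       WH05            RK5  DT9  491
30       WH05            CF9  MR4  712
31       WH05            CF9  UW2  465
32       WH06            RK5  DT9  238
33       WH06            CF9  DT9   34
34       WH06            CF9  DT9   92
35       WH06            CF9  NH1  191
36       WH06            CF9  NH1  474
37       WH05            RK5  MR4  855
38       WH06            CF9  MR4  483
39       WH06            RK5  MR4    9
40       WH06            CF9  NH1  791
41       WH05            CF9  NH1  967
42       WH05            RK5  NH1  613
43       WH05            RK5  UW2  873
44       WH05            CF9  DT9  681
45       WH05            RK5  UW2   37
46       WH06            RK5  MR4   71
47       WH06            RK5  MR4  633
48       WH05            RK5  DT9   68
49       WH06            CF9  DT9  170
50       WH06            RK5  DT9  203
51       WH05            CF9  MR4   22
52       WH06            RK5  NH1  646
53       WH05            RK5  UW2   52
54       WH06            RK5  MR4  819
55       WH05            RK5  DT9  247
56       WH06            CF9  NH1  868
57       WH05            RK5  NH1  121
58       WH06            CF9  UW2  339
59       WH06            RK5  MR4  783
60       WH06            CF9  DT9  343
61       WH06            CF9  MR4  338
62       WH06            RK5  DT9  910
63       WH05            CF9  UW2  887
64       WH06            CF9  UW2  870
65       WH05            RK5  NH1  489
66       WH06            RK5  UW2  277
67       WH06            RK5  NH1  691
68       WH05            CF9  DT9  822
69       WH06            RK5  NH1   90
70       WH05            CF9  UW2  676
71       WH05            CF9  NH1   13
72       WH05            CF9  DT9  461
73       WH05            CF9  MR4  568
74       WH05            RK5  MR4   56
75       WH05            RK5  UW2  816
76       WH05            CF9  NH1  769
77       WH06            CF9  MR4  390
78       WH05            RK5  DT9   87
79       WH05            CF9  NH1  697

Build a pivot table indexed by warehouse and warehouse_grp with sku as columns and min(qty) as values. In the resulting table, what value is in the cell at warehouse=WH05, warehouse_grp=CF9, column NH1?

13

Rows with warehouse=WH05, warehouse_grp=CF9 and sku=NH1: qty values are 48, 967, 13, 769, 697.
min(48, 967, 13, 769, 697) = 13.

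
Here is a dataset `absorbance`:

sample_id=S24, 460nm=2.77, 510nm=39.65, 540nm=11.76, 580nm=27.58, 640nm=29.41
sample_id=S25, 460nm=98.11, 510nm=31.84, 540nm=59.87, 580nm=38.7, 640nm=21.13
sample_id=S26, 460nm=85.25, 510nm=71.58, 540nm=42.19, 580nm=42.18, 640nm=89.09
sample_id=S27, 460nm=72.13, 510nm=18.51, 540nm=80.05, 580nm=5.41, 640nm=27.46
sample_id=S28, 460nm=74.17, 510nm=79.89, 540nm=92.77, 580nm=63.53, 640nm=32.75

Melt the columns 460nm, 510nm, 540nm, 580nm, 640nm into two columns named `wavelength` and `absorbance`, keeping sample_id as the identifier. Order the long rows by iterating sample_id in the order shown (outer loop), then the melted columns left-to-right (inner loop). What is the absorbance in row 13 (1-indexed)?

25 rows total (5 × 5). Row 13: index ⌊(13-1)/5⌋ = 2 into sample_id → S26; (13-1) mod 5 = 2 into the melted columns → 540nm.
So row 13 is (S26, 540nm, 42.19); absorbance = 42.19.

42.19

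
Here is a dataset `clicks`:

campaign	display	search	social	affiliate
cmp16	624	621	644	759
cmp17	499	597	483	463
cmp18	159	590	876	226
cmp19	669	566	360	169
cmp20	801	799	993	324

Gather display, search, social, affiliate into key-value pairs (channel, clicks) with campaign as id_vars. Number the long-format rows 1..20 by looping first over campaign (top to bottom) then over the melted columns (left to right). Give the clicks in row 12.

226

20 rows total (5 × 4). Row 12: index ⌊(12-1)/4⌋ = 2 into campaign → cmp18; (12-1) mod 4 = 3 into the melted columns → affiliate.
So row 12 is (cmp18, affiliate, 226); clicks = 226.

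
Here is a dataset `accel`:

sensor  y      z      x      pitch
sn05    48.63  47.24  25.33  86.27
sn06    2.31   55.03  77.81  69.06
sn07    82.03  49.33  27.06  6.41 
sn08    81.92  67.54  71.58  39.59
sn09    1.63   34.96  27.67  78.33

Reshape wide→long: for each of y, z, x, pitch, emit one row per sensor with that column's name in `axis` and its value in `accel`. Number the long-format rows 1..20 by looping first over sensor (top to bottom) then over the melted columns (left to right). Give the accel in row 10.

49.33

20 rows total (5 × 4). Row 10: index ⌊(10-1)/4⌋ = 2 into sensor → sn07; (10-1) mod 4 = 1 into the melted columns → z.
So row 10 is (sn07, z, 49.33); accel = 49.33.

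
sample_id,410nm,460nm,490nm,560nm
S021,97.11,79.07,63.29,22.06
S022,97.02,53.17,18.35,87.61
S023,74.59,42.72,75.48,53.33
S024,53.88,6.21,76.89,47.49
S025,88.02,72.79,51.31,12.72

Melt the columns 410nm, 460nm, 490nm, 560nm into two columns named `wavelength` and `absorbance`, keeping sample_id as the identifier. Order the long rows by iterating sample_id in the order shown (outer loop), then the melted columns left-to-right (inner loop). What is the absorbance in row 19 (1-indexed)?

20 rows total (5 × 4). Row 19: index ⌊(19-1)/4⌋ = 4 into sample_id → S025; (19-1) mod 4 = 2 into the melted columns → 490nm.
So row 19 is (S025, 490nm, 51.31); absorbance = 51.31.

51.31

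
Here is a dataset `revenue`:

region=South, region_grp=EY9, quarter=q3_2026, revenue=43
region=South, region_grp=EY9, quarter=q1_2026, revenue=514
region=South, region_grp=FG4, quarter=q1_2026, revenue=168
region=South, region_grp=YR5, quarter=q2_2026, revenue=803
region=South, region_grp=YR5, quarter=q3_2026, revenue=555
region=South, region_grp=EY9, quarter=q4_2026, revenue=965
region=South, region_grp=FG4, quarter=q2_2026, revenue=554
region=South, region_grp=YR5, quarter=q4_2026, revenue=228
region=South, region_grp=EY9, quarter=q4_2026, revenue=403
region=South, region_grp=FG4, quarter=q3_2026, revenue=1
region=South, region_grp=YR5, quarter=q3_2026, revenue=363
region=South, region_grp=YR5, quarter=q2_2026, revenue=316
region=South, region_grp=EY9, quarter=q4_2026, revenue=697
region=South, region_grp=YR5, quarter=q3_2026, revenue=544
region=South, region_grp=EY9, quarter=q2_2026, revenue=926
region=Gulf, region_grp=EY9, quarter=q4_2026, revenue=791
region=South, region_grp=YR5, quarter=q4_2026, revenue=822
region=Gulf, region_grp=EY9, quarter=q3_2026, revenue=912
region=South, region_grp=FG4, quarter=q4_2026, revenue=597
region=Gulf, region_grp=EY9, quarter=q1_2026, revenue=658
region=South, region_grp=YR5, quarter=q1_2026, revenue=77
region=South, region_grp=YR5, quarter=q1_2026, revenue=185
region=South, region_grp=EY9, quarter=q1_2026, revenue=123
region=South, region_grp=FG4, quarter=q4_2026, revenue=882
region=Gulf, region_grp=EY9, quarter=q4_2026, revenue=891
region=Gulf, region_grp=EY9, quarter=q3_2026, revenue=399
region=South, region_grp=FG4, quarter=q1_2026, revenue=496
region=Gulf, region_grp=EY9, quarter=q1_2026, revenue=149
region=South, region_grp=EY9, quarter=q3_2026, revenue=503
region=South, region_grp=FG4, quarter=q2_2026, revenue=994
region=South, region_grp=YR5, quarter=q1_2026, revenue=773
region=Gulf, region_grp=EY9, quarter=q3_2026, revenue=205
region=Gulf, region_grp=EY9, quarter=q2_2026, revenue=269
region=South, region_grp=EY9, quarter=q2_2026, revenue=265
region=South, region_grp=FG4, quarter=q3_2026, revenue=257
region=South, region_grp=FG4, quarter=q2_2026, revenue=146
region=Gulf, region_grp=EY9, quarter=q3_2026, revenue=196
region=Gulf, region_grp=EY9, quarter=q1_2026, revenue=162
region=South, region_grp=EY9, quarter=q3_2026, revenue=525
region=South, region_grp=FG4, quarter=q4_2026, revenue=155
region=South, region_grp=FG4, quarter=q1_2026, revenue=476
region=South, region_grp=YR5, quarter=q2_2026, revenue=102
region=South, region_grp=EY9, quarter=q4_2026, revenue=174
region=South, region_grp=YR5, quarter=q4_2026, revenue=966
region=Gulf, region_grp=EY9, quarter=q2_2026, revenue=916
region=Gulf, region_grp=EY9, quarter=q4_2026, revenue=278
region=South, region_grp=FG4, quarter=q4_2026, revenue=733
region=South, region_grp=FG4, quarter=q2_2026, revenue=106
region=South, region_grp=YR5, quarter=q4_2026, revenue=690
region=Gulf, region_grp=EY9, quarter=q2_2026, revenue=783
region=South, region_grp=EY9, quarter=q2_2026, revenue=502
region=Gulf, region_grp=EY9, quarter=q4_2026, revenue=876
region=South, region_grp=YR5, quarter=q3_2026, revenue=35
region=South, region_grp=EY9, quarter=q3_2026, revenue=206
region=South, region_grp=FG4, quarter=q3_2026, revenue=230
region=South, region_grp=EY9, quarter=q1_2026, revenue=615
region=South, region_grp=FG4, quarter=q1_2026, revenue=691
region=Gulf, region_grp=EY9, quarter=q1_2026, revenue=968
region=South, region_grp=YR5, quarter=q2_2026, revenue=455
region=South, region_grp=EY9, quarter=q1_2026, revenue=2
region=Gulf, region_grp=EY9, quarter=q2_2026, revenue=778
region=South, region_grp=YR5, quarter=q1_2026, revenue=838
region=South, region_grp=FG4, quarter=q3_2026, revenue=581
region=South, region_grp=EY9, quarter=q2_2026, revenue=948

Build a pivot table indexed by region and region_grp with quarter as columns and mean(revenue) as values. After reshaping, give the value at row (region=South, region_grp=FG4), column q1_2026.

Rows with region=South, region_grp=FG4 and quarter=q1_2026: revenue values are 168, 496, 476, 691.
(168 + 496 + 476 + 691) / 4 = 457.75.

457.75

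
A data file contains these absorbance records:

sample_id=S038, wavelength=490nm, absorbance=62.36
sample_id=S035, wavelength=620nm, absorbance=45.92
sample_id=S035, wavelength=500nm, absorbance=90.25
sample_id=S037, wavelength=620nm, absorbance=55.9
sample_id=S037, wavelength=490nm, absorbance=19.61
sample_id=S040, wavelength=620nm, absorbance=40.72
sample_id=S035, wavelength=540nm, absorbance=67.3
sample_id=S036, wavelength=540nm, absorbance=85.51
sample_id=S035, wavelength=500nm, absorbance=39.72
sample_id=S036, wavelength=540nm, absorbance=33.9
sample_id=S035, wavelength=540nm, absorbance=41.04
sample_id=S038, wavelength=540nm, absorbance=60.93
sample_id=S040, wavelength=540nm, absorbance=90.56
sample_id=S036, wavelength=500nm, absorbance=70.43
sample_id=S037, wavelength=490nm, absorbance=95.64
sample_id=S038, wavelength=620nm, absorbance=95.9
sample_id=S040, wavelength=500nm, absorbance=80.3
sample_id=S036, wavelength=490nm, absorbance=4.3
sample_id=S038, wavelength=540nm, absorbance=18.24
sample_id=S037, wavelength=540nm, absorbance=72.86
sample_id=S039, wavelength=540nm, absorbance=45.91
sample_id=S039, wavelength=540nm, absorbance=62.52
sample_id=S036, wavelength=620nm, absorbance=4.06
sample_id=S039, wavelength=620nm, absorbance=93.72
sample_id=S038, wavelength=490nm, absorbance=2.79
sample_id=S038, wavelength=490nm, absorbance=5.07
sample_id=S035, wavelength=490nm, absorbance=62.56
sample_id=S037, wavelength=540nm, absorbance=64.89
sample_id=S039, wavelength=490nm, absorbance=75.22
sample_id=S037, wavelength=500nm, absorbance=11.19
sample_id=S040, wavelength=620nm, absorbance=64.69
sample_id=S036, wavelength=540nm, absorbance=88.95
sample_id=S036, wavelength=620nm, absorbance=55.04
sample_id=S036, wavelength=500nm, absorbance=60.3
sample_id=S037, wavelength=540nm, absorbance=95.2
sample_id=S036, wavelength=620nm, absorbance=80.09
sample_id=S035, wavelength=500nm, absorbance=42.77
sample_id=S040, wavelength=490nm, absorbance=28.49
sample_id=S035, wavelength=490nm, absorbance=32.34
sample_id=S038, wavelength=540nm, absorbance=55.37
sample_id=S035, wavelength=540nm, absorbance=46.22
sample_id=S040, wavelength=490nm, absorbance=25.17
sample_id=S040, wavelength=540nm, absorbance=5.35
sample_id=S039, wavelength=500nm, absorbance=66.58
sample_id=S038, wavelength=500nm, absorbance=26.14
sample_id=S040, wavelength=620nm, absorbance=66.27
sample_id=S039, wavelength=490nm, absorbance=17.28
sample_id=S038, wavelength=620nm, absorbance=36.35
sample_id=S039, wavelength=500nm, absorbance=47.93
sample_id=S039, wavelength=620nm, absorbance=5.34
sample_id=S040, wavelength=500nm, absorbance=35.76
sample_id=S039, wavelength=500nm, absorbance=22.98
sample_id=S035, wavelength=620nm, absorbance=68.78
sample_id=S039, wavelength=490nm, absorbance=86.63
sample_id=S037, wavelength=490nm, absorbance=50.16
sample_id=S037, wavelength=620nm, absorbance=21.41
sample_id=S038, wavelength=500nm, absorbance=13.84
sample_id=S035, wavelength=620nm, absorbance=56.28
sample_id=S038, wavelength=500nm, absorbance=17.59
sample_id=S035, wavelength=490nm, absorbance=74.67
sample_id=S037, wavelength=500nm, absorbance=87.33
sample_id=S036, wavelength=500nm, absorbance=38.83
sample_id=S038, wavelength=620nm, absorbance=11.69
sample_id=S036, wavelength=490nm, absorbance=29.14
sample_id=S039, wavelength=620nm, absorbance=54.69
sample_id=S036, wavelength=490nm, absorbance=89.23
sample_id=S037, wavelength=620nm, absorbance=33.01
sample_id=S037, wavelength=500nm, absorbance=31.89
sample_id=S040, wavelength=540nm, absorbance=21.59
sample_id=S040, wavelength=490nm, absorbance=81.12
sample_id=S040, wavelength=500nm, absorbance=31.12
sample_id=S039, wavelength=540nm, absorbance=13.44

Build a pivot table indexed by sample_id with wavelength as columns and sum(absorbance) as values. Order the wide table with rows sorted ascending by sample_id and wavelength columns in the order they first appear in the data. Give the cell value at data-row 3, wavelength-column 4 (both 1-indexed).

232.95

With rows sorted ascending by sample_id, row 3 is sample_id=S037. wavelength columns in first-appearance order: 490nm, 620nm, 500nm, 540nm; column 4 is 540nm.
Long rows with sample_id=S037, wavelength=540nm: 72.86 + 64.89 + 95.2 = 232.95.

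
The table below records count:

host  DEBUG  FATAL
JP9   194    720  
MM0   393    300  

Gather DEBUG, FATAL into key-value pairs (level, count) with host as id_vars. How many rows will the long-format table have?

2 host values × 2 melted columns = 4 rows.

4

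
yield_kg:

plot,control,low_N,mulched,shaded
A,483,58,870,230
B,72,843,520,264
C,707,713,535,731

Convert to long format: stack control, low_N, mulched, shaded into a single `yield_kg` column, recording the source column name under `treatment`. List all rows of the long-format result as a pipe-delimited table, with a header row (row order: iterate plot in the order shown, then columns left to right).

Each (plot, column) pair becomes one row: 3 × 4 = 12 rows.
For example, (A, control) → yield_kg=483.

| plot | treatment | yield_kg |
| A | control | 483 |
| A | low_N | 58 |
| A | mulched | 870 |
| A | shaded | 230 |
| B | control | 72 |
| B | low_N | 843 |
| B | mulched | 520 |
| B | shaded | 264 |
| C | control | 707 |
| C | low_N | 713 |
| C | mulched | 535 |
| C | shaded | 731 |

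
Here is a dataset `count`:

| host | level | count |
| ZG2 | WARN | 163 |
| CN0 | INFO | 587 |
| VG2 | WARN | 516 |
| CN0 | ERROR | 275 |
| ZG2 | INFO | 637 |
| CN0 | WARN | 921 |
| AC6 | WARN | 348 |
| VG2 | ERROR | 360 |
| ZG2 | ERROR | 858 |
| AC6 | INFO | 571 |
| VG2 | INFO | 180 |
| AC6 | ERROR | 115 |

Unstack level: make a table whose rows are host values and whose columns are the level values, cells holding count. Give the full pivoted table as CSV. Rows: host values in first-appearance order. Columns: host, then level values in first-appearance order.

Columns: host plus the 3 distinct level values (WARN, INFO, ERROR).
For example, row ZG2 column WARN takes count=163 from the long row (ZG2, WARN).

host,WARN,INFO,ERROR
ZG2,163,637,858
CN0,921,587,275
VG2,516,180,360
AC6,348,571,115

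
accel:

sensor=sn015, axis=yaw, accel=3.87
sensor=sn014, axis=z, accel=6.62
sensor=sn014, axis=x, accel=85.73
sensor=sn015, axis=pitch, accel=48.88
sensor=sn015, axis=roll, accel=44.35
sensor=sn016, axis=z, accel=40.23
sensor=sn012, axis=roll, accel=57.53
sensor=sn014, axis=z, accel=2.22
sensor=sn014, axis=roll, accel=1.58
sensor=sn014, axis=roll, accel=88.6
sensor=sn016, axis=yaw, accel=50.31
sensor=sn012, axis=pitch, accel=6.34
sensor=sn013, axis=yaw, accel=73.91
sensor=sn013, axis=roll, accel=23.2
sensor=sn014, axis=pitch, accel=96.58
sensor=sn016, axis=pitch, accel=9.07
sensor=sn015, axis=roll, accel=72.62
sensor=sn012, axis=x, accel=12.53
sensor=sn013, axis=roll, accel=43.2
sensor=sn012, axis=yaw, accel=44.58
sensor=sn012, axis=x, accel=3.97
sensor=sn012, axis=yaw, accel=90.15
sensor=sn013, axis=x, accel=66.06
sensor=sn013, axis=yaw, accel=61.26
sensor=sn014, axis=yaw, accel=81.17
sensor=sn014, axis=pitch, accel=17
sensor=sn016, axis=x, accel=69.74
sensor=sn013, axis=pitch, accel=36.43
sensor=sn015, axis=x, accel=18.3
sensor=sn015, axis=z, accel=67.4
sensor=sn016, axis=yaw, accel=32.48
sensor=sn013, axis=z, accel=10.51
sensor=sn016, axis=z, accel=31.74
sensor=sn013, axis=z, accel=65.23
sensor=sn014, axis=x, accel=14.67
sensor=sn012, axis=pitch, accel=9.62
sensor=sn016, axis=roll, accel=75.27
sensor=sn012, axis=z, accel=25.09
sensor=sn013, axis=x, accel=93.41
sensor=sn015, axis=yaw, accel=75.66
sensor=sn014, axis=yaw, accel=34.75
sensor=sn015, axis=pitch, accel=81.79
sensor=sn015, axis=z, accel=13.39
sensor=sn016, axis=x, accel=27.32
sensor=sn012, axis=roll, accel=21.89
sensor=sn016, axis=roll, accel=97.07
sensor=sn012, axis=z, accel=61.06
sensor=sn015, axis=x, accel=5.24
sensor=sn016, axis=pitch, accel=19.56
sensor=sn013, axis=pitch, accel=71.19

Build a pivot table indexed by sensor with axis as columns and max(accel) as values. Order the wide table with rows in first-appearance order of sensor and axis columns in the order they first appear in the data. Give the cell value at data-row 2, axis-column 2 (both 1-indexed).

6.62

With rows in first-appearance order of sensor, row 2 is sensor=sn014. axis columns in first-appearance order: yaw, z, x, pitch, roll; column 2 is z.
Long rows with sensor=sn014, axis=z: max(6.62, 2.22) = 6.62.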